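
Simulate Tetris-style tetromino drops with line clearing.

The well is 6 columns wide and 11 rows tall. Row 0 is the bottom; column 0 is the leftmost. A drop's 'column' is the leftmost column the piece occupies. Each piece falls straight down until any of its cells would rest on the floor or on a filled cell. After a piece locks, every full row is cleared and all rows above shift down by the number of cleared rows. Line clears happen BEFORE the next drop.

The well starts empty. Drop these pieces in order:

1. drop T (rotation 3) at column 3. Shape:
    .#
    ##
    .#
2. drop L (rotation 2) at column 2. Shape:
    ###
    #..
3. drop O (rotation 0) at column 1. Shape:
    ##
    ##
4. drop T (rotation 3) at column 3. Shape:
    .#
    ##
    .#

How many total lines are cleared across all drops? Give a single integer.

Drop 1: T rot3 at col 3 lands with bottom-row=0; cleared 0 line(s) (total 0); column heights now [0 0 0 2 3 0], max=3
Drop 2: L rot2 at col 2 lands with bottom-row=2; cleared 0 line(s) (total 0); column heights now [0 0 4 4 4 0], max=4
Drop 3: O rot0 at col 1 lands with bottom-row=4; cleared 0 line(s) (total 0); column heights now [0 6 6 4 4 0], max=6
Drop 4: T rot3 at col 3 lands with bottom-row=4; cleared 0 line(s) (total 0); column heights now [0 6 6 6 7 0], max=7

Answer: 0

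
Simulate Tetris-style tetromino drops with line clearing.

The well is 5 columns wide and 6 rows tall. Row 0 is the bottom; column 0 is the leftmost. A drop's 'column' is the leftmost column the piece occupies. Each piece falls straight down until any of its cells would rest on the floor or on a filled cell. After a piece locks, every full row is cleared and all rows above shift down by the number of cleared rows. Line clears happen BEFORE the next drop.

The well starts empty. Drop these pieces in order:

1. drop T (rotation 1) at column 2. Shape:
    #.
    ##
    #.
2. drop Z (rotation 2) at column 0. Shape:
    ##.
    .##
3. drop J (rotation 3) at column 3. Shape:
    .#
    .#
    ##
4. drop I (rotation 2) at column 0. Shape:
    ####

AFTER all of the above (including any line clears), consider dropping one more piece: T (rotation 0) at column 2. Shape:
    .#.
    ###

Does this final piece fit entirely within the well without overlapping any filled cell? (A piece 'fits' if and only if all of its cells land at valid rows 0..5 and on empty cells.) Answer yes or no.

Drop 1: T rot1 at col 2 lands with bottom-row=0; cleared 0 line(s) (total 0); column heights now [0 0 3 2 0], max=3
Drop 2: Z rot2 at col 0 lands with bottom-row=3; cleared 0 line(s) (total 0); column heights now [5 5 4 2 0], max=5
Drop 3: J rot3 at col 3 lands with bottom-row=2; cleared 0 line(s) (total 0); column heights now [5 5 4 3 5], max=5
Drop 4: I rot2 at col 0 lands with bottom-row=5; cleared 0 line(s) (total 0); column heights now [6 6 6 6 5], max=6
Test piece T rot0 at col 2 (width 3): heights before test = [6 6 6 6 5]; fits = False

Answer: no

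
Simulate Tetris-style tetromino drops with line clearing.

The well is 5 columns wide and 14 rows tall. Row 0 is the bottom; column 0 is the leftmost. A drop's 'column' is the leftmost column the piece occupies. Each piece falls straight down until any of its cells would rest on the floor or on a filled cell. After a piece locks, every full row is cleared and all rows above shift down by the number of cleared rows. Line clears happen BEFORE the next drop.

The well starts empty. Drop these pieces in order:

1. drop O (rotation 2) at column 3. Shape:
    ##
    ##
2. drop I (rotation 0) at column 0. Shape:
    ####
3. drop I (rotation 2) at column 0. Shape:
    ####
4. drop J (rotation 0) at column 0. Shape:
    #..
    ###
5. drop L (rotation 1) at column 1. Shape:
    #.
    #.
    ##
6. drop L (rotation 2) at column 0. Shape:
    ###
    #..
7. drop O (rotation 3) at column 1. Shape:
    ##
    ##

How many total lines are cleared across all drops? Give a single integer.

Answer: 0

Derivation:
Drop 1: O rot2 at col 3 lands with bottom-row=0; cleared 0 line(s) (total 0); column heights now [0 0 0 2 2], max=2
Drop 2: I rot0 at col 0 lands with bottom-row=2; cleared 0 line(s) (total 0); column heights now [3 3 3 3 2], max=3
Drop 3: I rot2 at col 0 lands with bottom-row=3; cleared 0 line(s) (total 0); column heights now [4 4 4 4 2], max=4
Drop 4: J rot0 at col 0 lands with bottom-row=4; cleared 0 line(s) (total 0); column heights now [6 5 5 4 2], max=6
Drop 5: L rot1 at col 1 lands with bottom-row=5; cleared 0 line(s) (total 0); column heights now [6 8 6 4 2], max=8
Drop 6: L rot2 at col 0 lands with bottom-row=7; cleared 0 line(s) (total 0); column heights now [9 9 9 4 2], max=9
Drop 7: O rot3 at col 1 lands with bottom-row=9; cleared 0 line(s) (total 0); column heights now [9 11 11 4 2], max=11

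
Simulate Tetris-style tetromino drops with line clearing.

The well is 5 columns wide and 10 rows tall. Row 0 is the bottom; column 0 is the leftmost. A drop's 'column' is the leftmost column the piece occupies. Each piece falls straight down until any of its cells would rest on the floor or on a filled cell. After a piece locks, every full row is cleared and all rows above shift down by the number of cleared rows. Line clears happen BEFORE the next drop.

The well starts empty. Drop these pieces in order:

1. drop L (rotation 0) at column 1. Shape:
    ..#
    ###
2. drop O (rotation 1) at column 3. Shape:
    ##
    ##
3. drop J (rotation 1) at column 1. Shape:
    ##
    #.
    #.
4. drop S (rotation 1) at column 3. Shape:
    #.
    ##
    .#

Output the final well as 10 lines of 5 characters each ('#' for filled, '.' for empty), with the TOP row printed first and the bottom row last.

Answer: .....
.....
.....
...#.
...##
....#
.####
.#.##
.#.#.
.###.

Derivation:
Drop 1: L rot0 at col 1 lands with bottom-row=0; cleared 0 line(s) (total 0); column heights now [0 1 1 2 0], max=2
Drop 2: O rot1 at col 3 lands with bottom-row=2; cleared 0 line(s) (total 0); column heights now [0 1 1 4 4], max=4
Drop 3: J rot1 at col 1 lands with bottom-row=1; cleared 0 line(s) (total 0); column heights now [0 4 4 4 4], max=4
Drop 4: S rot1 at col 3 lands with bottom-row=4; cleared 0 line(s) (total 0); column heights now [0 4 4 7 6], max=7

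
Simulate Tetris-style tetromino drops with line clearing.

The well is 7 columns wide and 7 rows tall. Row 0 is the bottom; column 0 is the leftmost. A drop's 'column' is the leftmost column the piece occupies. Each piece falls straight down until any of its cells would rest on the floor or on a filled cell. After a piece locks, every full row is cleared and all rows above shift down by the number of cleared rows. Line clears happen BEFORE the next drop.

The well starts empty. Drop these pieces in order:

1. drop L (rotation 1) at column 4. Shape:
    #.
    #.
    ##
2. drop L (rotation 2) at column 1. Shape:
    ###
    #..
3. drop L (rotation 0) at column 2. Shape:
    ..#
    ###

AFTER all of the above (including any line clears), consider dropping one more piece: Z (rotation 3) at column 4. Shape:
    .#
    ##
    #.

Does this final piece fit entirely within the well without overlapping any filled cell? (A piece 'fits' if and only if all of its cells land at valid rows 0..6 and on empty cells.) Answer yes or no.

Drop 1: L rot1 at col 4 lands with bottom-row=0; cleared 0 line(s) (total 0); column heights now [0 0 0 0 3 1 0], max=3
Drop 2: L rot2 at col 1 lands with bottom-row=0; cleared 0 line(s) (total 0); column heights now [0 2 2 2 3 1 0], max=3
Drop 3: L rot0 at col 2 lands with bottom-row=3; cleared 0 line(s) (total 0); column heights now [0 2 4 4 5 1 0], max=5
Test piece Z rot3 at col 4 (width 2): heights before test = [0 2 4 4 5 1 0]; fits = False

Answer: no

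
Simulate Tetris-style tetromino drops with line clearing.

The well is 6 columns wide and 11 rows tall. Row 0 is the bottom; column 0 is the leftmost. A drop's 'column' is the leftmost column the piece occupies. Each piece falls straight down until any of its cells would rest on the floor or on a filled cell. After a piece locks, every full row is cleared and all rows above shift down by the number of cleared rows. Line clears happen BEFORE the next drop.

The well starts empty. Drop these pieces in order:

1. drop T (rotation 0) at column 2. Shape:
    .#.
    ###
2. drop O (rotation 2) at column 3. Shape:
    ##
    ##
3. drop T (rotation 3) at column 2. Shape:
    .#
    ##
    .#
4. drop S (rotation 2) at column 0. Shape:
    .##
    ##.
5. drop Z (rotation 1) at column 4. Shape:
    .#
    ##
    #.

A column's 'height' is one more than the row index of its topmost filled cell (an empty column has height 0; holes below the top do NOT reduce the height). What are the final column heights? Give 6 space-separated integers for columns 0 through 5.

Drop 1: T rot0 at col 2 lands with bottom-row=0; cleared 0 line(s) (total 0); column heights now [0 0 1 2 1 0], max=2
Drop 2: O rot2 at col 3 lands with bottom-row=2; cleared 0 line(s) (total 0); column heights now [0 0 1 4 4 0], max=4
Drop 3: T rot3 at col 2 lands with bottom-row=4; cleared 0 line(s) (total 0); column heights now [0 0 6 7 4 0], max=7
Drop 4: S rot2 at col 0 lands with bottom-row=5; cleared 0 line(s) (total 0); column heights now [6 7 7 7 4 0], max=7
Drop 5: Z rot1 at col 4 lands with bottom-row=4; cleared 1 line(s) (total 1); column heights now [0 6 6 6 5 6], max=6

Answer: 0 6 6 6 5 6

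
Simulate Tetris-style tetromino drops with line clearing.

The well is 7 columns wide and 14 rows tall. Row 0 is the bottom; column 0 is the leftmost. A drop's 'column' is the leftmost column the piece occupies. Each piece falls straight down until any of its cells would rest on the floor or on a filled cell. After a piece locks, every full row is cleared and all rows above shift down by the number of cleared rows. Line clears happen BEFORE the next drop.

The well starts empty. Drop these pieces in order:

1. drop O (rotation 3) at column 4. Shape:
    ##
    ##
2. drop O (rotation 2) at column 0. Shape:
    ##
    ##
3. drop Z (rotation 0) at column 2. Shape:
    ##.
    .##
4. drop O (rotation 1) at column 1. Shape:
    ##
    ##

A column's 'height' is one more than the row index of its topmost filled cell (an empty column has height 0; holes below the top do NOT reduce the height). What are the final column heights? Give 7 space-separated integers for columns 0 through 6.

Drop 1: O rot3 at col 4 lands with bottom-row=0; cleared 0 line(s) (total 0); column heights now [0 0 0 0 2 2 0], max=2
Drop 2: O rot2 at col 0 lands with bottom-row=0; cleared 0 line(s) (total 0); column heights now [2 2 0 0 2 2 0], max=2
Drop 3: Z rot0 at col 2 lands with bottom-row=2; cleared 0 line(s) (total 0); column heights now [2 2 4 4 3 2 0], max=4
Drop 4: O rot1 at col 1 lands with bottom-row=4; cleared 0 line(s) (total 0); column heights now [2 6 6 4 3 2 0], max=6

Answer: 2 6 6 4 3 2 0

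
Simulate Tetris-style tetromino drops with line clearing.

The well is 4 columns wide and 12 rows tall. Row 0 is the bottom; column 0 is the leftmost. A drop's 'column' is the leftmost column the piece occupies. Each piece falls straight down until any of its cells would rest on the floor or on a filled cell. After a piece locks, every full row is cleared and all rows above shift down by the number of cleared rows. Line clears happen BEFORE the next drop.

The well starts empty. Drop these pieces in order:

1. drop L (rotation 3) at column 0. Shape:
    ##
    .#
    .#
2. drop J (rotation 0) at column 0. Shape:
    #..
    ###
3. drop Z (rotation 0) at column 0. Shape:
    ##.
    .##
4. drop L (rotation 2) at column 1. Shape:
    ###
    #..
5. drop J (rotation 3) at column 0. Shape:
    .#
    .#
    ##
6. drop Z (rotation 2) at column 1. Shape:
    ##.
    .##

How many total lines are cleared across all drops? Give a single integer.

Drop 1: L rot3 at col 0 lands with bottom-row=0; cleared 0 line(s) (total 0); column heights now [3 3 0 0], max=3
Drop 2: J rot0 at col 0 lands with bottom-row=3; cleared 0 line(s) (total 0); column heights now [5 4 4 0], max=5
Drop 3: Z rot0 at col 0 lands with bottom-row=4; cleared 0 line(s) (total 0); column heights now [6 6 5 0], max=6
Drop 4: L rot2 at col 1 lands with bottom-row=6; cleared 0 line(s) (total 0); column heights now [6 8 8 8], max=8
Drop 5: J rot3 at col 0 lands with bottom-row=8; cleared 0 line(s) (total 0); column heights now [9 11 8 8], max=11
Drop 6: Z rot2 at col 1 lands with bottom-row=10; cleared 0 line(s) (total 0); column heights now [9 12 12 11], max=12

Answer: 0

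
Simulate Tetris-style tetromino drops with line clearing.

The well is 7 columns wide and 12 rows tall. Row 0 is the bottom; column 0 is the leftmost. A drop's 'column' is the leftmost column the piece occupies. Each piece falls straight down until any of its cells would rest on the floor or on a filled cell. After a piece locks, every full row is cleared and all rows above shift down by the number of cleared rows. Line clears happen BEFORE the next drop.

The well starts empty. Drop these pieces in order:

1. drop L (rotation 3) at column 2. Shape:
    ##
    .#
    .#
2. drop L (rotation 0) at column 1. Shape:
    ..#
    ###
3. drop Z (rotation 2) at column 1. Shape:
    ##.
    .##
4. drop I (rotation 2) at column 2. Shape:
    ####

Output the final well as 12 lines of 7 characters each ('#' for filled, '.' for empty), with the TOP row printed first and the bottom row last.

Answer: .......
.......
.......
.......
..####.
.##....
..##...
...#...
.###...
..##...
...#...
...#...

Derivation:
Drop 1: L rot3 at col 2 lands with bottom-row=0; cleared 0 line(s) (total 0); column heights now [0 0 3 3 0 0 0], max=3
Drop 2: L rot0 at col 1 lands with bottom-row=3; cleared 0 line(s) (total 0); column heights now [0 4 4 5 0 0 0], max=5
Drop 3: Z rot2 at col 1 lands with bottom-row=5; cleared 0 line(s) (total 0); column heights now [0 7 7 6 0 0 0], max=7
Drop 4: I rot2 at col 2 lands with bottom-row=7; cleared 0 line(s) (total 0); column heights now [0 7 8 8 8 8 0], max=8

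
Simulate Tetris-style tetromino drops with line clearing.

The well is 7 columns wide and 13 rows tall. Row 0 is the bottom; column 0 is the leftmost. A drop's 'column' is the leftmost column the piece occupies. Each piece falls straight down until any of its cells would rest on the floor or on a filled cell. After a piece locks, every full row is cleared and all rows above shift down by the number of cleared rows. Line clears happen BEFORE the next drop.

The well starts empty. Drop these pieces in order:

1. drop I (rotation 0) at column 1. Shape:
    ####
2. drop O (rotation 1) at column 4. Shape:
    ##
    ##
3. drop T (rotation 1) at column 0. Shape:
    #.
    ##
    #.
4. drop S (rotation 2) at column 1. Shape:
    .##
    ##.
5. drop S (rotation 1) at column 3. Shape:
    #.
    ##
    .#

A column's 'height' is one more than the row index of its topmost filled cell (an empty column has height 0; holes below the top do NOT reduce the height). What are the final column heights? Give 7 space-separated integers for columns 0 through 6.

Answer: 3 3 4 6 5 3 0

Derivation:
Drop 1: I rot0 at col 1 lands with bottom-row=0; cleared 0 line(s) (total 0); column heights now [0 1 1 1 1 0 0], max=1
Drop 2: O rot1 at col 4 lands with bottom-row=1; cleared 0 line(s) (total 0); column heights now [0 1 1 1 3 3 0], max=3
Drop 3: T rot1 at col 0 lands with bottom-row=0; cleared 0 line(s) (total 0); column heights now [3 2 1 1 3 3 0], max=3
Drop 4: S rot2 at col 1 lands with bottom-row=2; cleared 0 line(s) (total 0); column heights now [3 3 4 4 3 3 0], max=4
Drop 5: S rot1 at col 3 lands with bottom-row=3; cleared 0 line(s) (total 0); column heights now [3 3 4 6 5 3 0], max=6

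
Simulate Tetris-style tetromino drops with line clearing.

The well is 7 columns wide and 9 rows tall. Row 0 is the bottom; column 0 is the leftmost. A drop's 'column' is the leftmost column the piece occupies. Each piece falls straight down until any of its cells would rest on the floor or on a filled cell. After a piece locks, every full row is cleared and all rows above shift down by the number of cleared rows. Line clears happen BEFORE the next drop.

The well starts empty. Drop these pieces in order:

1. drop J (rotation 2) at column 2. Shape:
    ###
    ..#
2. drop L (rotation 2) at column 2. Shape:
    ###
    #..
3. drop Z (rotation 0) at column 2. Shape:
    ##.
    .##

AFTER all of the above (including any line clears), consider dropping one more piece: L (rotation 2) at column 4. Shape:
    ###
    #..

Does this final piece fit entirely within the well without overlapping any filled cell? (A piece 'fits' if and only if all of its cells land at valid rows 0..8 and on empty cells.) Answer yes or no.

Drop 1: J rot2 at col 2 lands with bottom-row=0; cleared 0 line(s) (total 0); column heights now [0 0 2 2 2 0 0], max=2
Drop 2: L rot2 at col 2 lands with bottom-row=2; cleared 0 line(s) (total 0); column heights now [0 0 4 4 4 0 0], max=4
Drop 3: Z rot0 at col 2 lands with bottom-row=4; cleared 0 line(s) (total 0); column heights now [0 0 6 6 5 0 0], max=6
Test piece L rot2 at col 4 (width 3): heights before test = [0 0 6 6 5 0 0]; fits = True

Answer: yes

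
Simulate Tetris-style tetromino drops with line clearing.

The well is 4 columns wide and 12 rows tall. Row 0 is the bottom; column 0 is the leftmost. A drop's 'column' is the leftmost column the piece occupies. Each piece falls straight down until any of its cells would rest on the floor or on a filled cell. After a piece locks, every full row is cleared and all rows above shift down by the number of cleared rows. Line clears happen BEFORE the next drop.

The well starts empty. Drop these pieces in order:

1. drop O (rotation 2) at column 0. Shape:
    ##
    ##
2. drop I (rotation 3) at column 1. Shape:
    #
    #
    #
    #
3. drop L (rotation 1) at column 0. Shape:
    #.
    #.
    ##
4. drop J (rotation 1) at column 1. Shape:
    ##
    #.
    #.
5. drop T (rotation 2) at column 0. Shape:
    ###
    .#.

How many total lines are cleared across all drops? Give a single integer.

Drop 1: O rot2 at col 0 lands with bottom-row=0; cleared 0 line(s) (total 0); column heights now [2 2 0 0], max=2
Drop 2: I rot3 at col 1 lands with bottom-row=2; cleared 0 line(s) (total 0); column heights now [2 6 0 0], max=6
Drop 3: L rot1 at col 0 lands with bottom-row=6; cleared 0 line(s) (total 0); column heights now [9 7 0 0], max=9
Drop 4: J rot1 at col 1 lands with bottom-row=7; cleared 0 line(s) (total 0); column heights now [9 10 10 0], max=10
Drop 5: T rot2 at col 0 lands with bottom-row=10; cleared 0 line(s) (total 0); column heights now [12 12 12 0], max=12

Answer: 0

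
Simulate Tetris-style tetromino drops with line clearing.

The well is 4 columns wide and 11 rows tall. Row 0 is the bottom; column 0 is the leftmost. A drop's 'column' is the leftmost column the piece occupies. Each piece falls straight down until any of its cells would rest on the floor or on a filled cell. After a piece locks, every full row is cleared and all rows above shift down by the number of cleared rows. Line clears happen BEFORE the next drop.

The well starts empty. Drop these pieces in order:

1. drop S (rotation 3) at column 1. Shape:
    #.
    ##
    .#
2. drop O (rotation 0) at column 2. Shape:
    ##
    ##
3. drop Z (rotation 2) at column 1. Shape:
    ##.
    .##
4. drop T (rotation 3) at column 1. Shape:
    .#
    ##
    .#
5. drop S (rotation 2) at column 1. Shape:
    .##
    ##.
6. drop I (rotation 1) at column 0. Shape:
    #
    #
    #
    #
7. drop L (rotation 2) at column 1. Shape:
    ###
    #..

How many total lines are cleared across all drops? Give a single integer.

Drop 1: S rot3 at col 1 lands with bottom-row=0; cleared 0 line(s) (total 0); column heights now [0 3 2 0], max=3
Drop 2: O rot0 at col 2 lands with bottom-row=2; cleared 0 line(s) (total 0); column heights now [0 3 4 4], max=4
Drop 3: Z rot2 at col 1 lands with bottom-row=4; cleared 0 line(s) (total 0); column heights now [0 6 6 5], max=6
Drop 4: T rot3 at col 1 lands with bottom-row=6; cleared 0 line(s) (total 0); column heights now [0 8 9 5], max=9
Drop 5: S rot2 at col 1 lands with bottom-row=9; cleared 0 line(s) (total 0); column heights now [0 10 11 11], max=11
Drop 6: I rot1 at col 0 lands with bottom-row=0; cleared 1 line(s) (total 1); column heights now [3 9 10 10], max=10
Drop 7: L rot2 at col 1 lands with bottom-row=9; cleared 0 line(s) (total 1); column heights now [3 11 11 11], max=11

Answer: 1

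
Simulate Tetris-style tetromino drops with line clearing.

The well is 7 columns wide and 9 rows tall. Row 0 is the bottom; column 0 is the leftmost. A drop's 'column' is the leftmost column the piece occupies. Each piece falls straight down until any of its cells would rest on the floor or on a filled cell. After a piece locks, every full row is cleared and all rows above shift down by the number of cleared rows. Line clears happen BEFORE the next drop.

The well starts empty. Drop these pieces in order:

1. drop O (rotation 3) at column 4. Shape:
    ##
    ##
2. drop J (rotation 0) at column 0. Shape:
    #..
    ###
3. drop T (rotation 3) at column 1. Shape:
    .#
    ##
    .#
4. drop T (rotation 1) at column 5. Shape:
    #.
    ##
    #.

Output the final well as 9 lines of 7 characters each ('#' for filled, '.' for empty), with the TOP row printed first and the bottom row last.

Answer: .......
.......
.......
.......
.....#.
..#..##
.##..#.
#.#.##.
###.##.

Derivation:
Drop 1: O rot3 at col 4 lands with bottom-row=0; cleared 0 line(s) (total 0); column heights now [0 0 0 0 2 2 0], max=2
Drop 2: J rot0 at col 0 lands with bottom-row=0; cleared 0 line(s) (total 0); column heights now [2 1 1 0 2 2 0], max=2
Drop 3: T rot3 at col 1 lands with bottom-row=1; cleared 0 line(s) (total 0); column heights now [2 3 4 0 2 2 0], max=4
Drop 4: T rot1 at col 5 lands with bottom-row=2; cleared 0 line(s) (total 0); column heights now [2 3 4 0 2 5 4], max=5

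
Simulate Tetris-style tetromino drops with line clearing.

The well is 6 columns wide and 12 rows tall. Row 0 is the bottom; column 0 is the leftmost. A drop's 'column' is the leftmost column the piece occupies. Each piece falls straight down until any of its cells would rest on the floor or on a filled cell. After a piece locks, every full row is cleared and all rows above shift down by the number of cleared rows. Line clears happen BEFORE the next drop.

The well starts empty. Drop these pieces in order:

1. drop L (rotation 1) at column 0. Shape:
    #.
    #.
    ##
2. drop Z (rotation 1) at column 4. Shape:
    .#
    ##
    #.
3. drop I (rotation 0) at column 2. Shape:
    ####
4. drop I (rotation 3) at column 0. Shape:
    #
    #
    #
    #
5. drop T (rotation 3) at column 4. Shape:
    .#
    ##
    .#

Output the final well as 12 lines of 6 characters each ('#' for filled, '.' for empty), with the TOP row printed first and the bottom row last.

Answer: ......
......
......
......
......
#....#
#...##
#....#
#.####
#....#
#...##
##..#.

Derivation:
Drop 1: L rot1 at col 0 lands with bottom-row=0; cleared 0 line(s) (total 0); column heights now [3 1 0 0 0 0], max=3
Drop 2: Z rot1 at col 4 lands with bottom-row=0; cleared 0 line(s) (total 0); column heights now [3 1 0 0 2 3], max=3
Drop 3: I rot0 at col 2 lands with bottom-row=3; cleared 0 line(s) (total 0); column heights now [3 1 4 4 4 4], max=4
Drop 4: I rot3 at col 0 lands with bottom-row=3; cleared 0 line(s) (total 0); column heights now [7 1 4 4 4 4], max=7
Drop 5: T rot3 at col 4 lands with bottom-row=4; cleared 0 line(s) (total 0); column heights now [7 1 4 4 6 7], max=7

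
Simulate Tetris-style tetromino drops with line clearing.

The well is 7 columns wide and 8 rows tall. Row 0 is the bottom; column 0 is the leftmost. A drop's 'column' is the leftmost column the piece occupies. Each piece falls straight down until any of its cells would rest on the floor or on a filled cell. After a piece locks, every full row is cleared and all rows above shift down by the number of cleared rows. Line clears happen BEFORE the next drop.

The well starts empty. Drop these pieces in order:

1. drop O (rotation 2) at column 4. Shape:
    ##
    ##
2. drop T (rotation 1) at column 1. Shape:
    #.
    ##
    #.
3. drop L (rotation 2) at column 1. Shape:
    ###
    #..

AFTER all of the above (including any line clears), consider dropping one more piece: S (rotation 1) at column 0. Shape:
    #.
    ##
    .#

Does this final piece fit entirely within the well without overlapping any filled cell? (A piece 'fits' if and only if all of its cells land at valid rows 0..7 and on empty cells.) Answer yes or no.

Answer: yes

Derivation:
Drop 1: O rot2 at col 4 lands with bottom-row=0; cleared 0 line(s) (total 0); column heights now [0 0 0 0 2 2 0], max=2
Drop 2: T rot1 at col 1 lands with bottom-row=0; cleared 0 line(s) (total 0); column heights now [0 3 2 0 2 2 0], max=3
Drop 3: L rot2 at col 1 lands with bottom-row=3; cleared 0 line(s) (total 0); column heights now [0 5 5 5 2 2 0], max=5
Test piece S rot1 at col 0 (width 2): heights before test = [0 5 5 5 2 2 0]; fits = True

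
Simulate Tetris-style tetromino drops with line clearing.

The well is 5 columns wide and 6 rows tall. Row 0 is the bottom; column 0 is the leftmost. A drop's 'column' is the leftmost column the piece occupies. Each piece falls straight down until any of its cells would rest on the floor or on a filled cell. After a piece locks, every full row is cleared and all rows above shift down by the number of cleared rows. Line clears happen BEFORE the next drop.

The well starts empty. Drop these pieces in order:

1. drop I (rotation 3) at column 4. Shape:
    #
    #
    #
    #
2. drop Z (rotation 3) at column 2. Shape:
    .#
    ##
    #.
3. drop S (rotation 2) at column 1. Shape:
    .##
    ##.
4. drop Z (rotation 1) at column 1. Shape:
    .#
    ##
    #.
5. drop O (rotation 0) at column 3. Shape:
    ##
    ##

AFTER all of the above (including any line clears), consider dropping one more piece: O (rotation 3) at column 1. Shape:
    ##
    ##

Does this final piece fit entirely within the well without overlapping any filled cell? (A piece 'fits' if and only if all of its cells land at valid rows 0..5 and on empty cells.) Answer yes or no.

Answer: no

Derivation:
Drop 1: I rot3 at col 4 lands with bottom-row=0; cleared 0 line(s) (total 0); column heights now [0 0 0 0 4], max=4
Drop 2: Z rot3 at col 2 lands with bottom-row=0; cleared 0 line(s) (total 0); column heights now [0 0 2 3 4], max=4
Drop 3: S rot2 at col 1 lands with bottom-row=2; cleared 0 line(s) (total 0); column heights now [0 3 4 4 4], max=4
Drop 4: Z rot1 at col 1 lands with bottom-row=3; cleared 0 line(s) (total 0); column heights now [0 5 6 4 4], max=6
Drop 5: O rot0 at col 3 lands with bottom-row=4; cleared 0 line(s) (total 0); column heights now [0 5 6 6 6], max=6
Test piece O rot3 at col 1 (width 2): heights before test = [0 5 6 6 6]; fits = False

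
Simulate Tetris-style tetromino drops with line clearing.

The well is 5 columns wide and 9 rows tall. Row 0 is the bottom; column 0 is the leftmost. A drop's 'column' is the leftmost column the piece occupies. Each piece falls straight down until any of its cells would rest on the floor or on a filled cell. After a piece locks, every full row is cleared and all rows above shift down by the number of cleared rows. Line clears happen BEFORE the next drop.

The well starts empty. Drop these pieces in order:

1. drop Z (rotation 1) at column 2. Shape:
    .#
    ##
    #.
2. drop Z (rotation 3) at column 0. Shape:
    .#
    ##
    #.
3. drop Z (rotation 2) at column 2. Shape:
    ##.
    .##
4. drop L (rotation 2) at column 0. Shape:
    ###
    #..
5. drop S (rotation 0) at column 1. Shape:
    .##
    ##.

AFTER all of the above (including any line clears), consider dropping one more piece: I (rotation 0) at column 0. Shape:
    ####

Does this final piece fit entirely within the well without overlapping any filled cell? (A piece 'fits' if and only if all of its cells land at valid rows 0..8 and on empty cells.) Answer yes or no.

Answer: yes

Derivation:
Drop 1: Z rot1 at col 2 lands with bottom-row=0; cleared 0 line(s) (total 0); column heights now [0 0 2 3 0], max=3
Drop 2: Z rot3 at col 0 lands with bottom-row=0; cleared 0 line(s) (total 0); column heights now [2 3 2 3 0], max=3
Drop 3: Z rot2 at col 2 lands with bottom-row=3; cleared 0 line(s) (total 0); column heights now [2 3 5 5 4], max=5
Drop 4: L rot2 at col 0 lands with bottom-row=4; cleared 0 line(s) (total 0); column heights now [6 6 6 5 4], max=6
Drop 5: S rot0 at col 1 lands with bottom-row=6; cleared 0 line(s) (total 0); column heights now [6 7 8 8 4], max=8
Test piece I rot0 at col 0 (width 4): heights before test = [6 7 8 8 4]; fits = True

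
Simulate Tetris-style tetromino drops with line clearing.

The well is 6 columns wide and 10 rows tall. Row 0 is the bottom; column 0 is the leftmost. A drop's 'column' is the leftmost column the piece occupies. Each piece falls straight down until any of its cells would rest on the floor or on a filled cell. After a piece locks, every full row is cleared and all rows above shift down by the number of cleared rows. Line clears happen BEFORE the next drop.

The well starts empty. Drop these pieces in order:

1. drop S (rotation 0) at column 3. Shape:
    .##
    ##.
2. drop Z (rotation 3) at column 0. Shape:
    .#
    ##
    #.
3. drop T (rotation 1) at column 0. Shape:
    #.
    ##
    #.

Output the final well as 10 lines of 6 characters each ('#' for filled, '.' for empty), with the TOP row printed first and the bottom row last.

Answer: ......
......
......
......
......
#.....
##....
##....
##..##
#..##.

Derivation:
Drop 1: S rot0 at col 3 lands with bottom-row=0; cleared 0 line(s) (total 0); column heights now [0 0 0 1 2 2], max=2
Drop 2: Z rot3 at col 0 lands with bottom-row=0; cleared 0 line(s) (total 0); column heights now [2 3 0 1 2 2], max=3
Drop 3: T rot1 at col 0 lands with bottom-row=2; cleared 0 line(s) (total 0); column heights now [5 4 0 1 2 2], max=5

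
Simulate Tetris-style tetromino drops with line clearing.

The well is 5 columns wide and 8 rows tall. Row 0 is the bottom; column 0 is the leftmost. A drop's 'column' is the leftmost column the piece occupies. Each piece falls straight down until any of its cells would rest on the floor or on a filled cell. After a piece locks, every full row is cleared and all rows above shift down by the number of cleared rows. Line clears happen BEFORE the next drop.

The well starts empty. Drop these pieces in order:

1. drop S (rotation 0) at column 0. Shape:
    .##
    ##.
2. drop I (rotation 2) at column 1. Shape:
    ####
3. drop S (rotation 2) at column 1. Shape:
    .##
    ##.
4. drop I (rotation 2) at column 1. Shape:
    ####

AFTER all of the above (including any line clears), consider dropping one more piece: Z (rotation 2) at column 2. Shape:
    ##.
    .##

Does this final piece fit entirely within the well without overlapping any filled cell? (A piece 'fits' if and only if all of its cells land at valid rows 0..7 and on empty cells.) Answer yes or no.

Drop 1: S rot0 at col 0 lands with bottom-row=0; cleared 0 line(s) (total 0); column heights now [1 2 2 0 0], max=2
Drop 2: I rot2 at col 1 lands with bottom-row=2; cleared 0 line(s) (total 0); column heights now [1 3 3 3 3], max=3
Drop 3: S rot2 at col 1 lands with bottom-row=3; cleared 0 line(s) (total 0); column heights now [1 4 5 5 3], max=5
Drop 4: I rot2 at col 1 lands with bottom-row=5; cleared 0 line(s) (total 0); column heights now [1 6 6 6 6], max=6
Test piece Z rot2 at col 2 (width 3): heights before test = [1 6 6 6 6]; fits = True

Answer: yes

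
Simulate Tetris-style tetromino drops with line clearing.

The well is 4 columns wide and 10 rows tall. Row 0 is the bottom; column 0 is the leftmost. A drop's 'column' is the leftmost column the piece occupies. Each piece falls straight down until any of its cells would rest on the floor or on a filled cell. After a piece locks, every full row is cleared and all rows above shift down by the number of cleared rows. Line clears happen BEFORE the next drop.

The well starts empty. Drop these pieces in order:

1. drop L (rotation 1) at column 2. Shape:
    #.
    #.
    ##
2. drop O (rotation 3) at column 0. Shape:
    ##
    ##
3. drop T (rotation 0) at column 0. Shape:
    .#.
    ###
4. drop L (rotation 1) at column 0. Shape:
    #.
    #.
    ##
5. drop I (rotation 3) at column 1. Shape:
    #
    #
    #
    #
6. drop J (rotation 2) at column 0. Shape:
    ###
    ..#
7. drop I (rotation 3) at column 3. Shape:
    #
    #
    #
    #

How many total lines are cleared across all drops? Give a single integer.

Answer: 3

Derivation:
Drop 1: L rot1 at col 2 lands with bottom-row=0; cleared 0 line(s) (total 0); column heights now [0 0 3 1], max=3
Drop 2: O rot3 at col 0 lands with bottom-row=0; cleared 1 line(s) (total 1); column heights now [1 1 2 0], max=2
Drop 3: T rot0 at col 0 lands with bottom-row=2; cleared 0 line(s) (total 1); column heights now [3 4 3 0], max=4
Drop 4: L rot1 at col 0 lands with bottom-row=4; cleared 0 line(s) (total 1); column heights now [7 5 3 0], max=7
Drop 5: I rot3 at col 1 lands with bottom-row=5; cleared 0 line(s) (total 1); column heights now [7 9 3 0], max=9
Drop 6: J rot2 at col 0 lands with bottom-row=8; cleared 0 line(s) (total 1); column heights now [10 10 10 0], max=10
Drop 7: I rot3 at col 3 lands with bottom-row=0; cleared 2 line(s) (total 3); column heights now [8 8 8 2], max=8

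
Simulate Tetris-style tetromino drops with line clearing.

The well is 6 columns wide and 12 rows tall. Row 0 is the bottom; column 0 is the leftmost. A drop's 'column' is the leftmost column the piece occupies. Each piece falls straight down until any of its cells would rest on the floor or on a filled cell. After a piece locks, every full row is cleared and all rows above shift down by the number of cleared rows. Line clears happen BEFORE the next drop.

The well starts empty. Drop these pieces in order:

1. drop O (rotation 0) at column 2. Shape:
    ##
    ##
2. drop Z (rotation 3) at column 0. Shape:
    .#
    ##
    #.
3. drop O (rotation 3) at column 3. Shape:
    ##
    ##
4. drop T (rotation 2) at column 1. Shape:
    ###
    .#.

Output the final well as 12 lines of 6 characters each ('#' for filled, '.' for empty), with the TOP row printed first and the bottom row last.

Answer: ......
......
......
......
......
......
......
.###..
..###.
.#.##.
####..
#.##..

Derivation:
Drop 1: O rot0 at col 2 lands with bottom-row=0; cleared 0 line(s) (total 0); column heights now [0 0 2 2 0 0], max=2
Drop 2: Z rot3 at col 0 lands with bottom-row=0; cleared 0 line(s) (total 0); column heights now [2 3 2 2 0 0], max=3
Drop 3: O rot3 at col 3 lands with bottom-row=2; cleared 0 line(s) (total 0); column heights now [2 3 2 4 4 0], max=4
Drop 4: T rot2 at col 1 lands with bottom-row=3; cleared 0 line(s) (total 0); column heights now [2 5 5 5 4 0], max=5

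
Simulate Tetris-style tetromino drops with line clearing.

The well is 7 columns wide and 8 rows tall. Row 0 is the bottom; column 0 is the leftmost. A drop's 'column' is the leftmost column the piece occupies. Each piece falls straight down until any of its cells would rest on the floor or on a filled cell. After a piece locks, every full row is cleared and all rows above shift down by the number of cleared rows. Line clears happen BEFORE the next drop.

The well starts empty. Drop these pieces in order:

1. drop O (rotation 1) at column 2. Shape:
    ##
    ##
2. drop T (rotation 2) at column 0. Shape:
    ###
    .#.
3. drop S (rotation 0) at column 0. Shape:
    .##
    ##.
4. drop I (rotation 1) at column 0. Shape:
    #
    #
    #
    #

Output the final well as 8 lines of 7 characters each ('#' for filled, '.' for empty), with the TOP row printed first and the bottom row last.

Answer: #......
#......
#......
###....
##.....
###....
.###...
..##...

Derivation:
Drop 1: O rot1 at col 2 lands with bottom-row=0; cleared 0 line(s) (total 0); column heights now [0 0 2 2 0 0 0], max=2
Drop 2: T rot2 at col 0 lands with bottom-row=1; cleared 0 line(s) (total 0); column heights now [3 3 3 2 0 0 0], max=3
Drop 3: S rot0 at col 0 lands with bottom-row=3; cleared 0 line(s) (total 0); column heights now [4 5 5 2 0 0 0], max=5
Drop 4: I rot1 at col 0 lands with bottom-row=4; cleared 0 line(s) (total 0); column heights now [8 5 5 2 0 0 0], max=8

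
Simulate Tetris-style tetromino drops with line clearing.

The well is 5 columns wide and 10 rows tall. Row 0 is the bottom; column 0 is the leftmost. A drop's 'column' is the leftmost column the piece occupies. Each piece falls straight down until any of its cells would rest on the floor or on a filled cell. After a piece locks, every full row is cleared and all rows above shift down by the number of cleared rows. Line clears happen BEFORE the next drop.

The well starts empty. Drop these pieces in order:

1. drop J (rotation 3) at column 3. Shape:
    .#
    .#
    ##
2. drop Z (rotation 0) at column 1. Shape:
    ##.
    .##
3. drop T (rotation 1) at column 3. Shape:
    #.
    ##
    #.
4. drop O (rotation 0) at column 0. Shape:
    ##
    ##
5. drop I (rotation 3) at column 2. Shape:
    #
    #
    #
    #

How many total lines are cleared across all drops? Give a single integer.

Drop 1: J rot3 at col 3 lands with bottom-row=0; cleared 0 line(s) (total 0); column heights now [0 0 0 1 3], max=3
Drop 2: Z rot0 at col 1 lands with bottom-row=1; cleared 0 line(s) (total 0); column heights now [0 3 3 2 3], max=3
Drop 3: T rot1 at col 3 lands with bottom-row=2; cleared 0 line(s) (total 0); column heights now [0 3 3 5 4], max=5
Drop 4: O rot0 at col 0 lands with bottom-row=3; cleared 0 line(s) (total 0); column heights now [5 5 3 5 4], max=5
Drop 5: I rot3 at col 2 lands with bottom-row=3; cleared 1 line(s) (total 1); column heights now [4 4 6 4 3], max=6

Answer: 1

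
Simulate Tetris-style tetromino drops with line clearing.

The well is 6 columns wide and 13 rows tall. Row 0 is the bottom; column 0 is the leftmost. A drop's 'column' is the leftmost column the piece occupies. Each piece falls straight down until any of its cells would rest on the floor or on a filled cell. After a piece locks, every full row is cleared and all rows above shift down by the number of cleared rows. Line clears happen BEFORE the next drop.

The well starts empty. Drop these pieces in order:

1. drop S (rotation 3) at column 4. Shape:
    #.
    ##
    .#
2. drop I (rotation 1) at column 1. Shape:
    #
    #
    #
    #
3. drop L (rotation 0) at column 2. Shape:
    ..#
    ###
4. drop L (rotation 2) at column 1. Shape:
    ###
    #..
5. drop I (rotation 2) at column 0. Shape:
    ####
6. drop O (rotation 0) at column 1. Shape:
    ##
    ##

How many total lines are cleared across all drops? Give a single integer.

Answer: 0

Derivation:
Drop 1: S rot3 at col 4 lands with bottom-row=0; cleared 0 line(s) (total 0); column heights now [0 0 0 0 3 2], max=3
Drop 2: I rot1 at col 1 lands with bottom-row=0; cleared 0 line(s) (total 0); column heights now [0 4 0 0 3 2], max=4
Drop 3: L rot0 at col 2 lands with bottom-row=3; cleared 0 line(s) (total 0); column heights now [0 4 4 4 5 2], max=5
Drop 4: L rot2 at col 1 lands with bottom-row=4; cleared 0 line(s) (total 0); column heights now [0 6 6 6 5 2], max=6
Drop 5: I rot2 at col 0 lands with bottom-row=6; cleared 0 line(s) (total 0); column heights now [7 7 7 7 5 2], max=7
Drop 6: O rot0 at col 1 lands with bottom-row=7; cleared 0 line(s) (total 0); column heights now [7 9 9 7 5 2], max=9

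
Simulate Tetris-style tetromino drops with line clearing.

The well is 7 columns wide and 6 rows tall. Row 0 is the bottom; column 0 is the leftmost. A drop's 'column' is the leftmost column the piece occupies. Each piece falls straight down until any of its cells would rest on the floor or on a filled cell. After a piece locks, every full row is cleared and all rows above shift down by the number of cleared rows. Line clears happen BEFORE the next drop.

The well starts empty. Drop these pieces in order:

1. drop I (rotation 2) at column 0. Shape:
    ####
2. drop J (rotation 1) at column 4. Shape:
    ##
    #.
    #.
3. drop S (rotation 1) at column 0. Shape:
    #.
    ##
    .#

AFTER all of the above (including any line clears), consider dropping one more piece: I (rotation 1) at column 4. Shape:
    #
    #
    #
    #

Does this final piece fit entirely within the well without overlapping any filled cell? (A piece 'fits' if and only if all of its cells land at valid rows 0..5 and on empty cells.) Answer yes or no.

Answer: no

Derivation:
Drop 1: I rot2 at col 0 lands with bottom-row=0; cleared 0 line(s) (total 0); column heights now [1 1 1 1 0 0 0], max=1
Drop 2: J rot1 at col 4 lands with bottom-row=0; cleared 0 line(s) (total 0); column heights now [1 1 1 1 3 3 0], max=3
Drop 3: S rot1 at col 0 lands with bottom-row=1; cleared 0 line(s) (total 0); column heights now [4 3 1 1 3 3 0], max=4
Test piece I rot1 at col 4 (width 1): heights before test = [4 3 1 1 3 3 0]; fits = False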